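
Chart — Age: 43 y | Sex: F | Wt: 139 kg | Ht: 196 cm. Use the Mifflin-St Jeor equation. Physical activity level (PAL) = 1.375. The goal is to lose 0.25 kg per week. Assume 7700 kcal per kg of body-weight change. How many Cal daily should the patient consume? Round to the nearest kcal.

Mifflin-St Jeor (female): BMR = 10(139) + 6.25(196) − 5(43) − 161 = 1390 + 1225 − 215 − 161 = 2239 kcal/day.
TEE = 2239 × 1.375 = 3078.625 kcal/day.
Required daily deficit = 0.25 × 7700 ÷ 7 = 275 kcal/day.
Target intake = 3078.625 − 275 = 2803.625 kcal/day.

2804 Cal daily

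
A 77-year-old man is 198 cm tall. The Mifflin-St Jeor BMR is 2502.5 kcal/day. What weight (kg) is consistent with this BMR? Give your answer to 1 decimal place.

164.5 kg

2502.5 = 10·W + 6.25(198) − 5(77) + 5
10·W = 2502.5 − 857.5 = 1645, so W = 164.5 kg.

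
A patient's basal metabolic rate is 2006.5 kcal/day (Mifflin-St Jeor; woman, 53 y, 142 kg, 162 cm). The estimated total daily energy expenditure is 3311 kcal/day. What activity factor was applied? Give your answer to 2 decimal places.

Activity factor = TEE ÷ BMR = 3311 ÷ 2006.5 = 1.65.

1.65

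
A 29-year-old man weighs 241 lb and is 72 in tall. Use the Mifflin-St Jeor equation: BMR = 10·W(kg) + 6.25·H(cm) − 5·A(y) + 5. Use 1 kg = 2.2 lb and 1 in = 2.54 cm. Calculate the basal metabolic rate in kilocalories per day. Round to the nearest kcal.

Convert to metric: weight = 241 ÷ 2.2 = 109.5455 kg; height = 72 × 2.54 = 182.88 cm.
Mifflin-St Jeor (male): BMR = 10(109.5455) + 6.25(182.88) − 5(29) + 5 = 1095.4545 + 1143 − 145 + 5 = 2098.4545 kcal/day.

2098 kilocalories per day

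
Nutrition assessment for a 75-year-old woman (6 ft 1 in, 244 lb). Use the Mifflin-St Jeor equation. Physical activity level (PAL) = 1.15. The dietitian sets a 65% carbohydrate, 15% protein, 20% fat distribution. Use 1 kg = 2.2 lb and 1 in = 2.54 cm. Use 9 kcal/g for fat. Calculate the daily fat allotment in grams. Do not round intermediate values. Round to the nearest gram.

Convert to metric: weight = 244 ÷ 2.2 = 110.9091 kg; height = (6×12 + 1) × 2.54 = 73 × 2.54 = 185.42 cm.
Mifflin-St Jeor (female): BMR = 10(110.9091) + 6.25(185.42) − 5(75) − 161 = 1109.0909 + 1158.875 − 375 − 161 = 1731.9659 kcal/day.
TEE = 1731.9659 × 1.15 = 1991.7608 kcal/day.
Fat energy = 20% × 1991.7608 = 398.3522 kcal.
Fat = 398.3522 ÷ 9 kcal/g = 44.2614 g.

44 g/day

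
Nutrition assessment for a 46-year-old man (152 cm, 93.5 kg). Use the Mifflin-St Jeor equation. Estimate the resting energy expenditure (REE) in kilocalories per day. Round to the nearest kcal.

Mifflin-St Jeor (male): BMR = 10(93.5) + 6.25(152) − 5(46) + 5 = 935 + 950 − 230 + 5 = 1660 kcal/day.

1660 kilocalories per day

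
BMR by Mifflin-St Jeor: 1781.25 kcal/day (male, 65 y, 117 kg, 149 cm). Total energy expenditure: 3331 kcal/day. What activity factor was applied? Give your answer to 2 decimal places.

Activity factor = TEE ÷ BMR = 3331 ÷ 1781.25 = 1.87.

1.87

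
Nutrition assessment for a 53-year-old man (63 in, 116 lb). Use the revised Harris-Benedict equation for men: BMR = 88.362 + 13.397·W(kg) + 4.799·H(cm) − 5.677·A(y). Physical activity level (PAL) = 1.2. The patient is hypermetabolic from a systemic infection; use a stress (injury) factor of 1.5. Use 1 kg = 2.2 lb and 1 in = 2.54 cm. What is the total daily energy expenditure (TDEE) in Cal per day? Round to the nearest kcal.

2271 Cal per day

Convert to metric: weight = 116 ÷ 2.2 = 52.7273 kg; height = 63 × 2.54 = 160.02 cm.
Harris-Benedict: BMR = 88.362 + 13.397(52.7273) + 4.799(160.02) − 5.677(53) = 1261.8043 kcal/day.
TEE = BMR × activity factor = 1261.8043 × 1.2 = 1514.1651 kcal/day.
Apply stress factor: 1514.1651 × 1.5 = 2271.2477 kcal/day.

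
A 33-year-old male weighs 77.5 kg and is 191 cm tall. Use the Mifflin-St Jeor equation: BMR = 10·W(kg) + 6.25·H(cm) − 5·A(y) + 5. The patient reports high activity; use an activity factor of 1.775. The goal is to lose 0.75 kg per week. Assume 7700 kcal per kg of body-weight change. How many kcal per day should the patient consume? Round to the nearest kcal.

2386 kcal per day

Mifflin-St Jeor (male): BMR = 10(77.5) + 6.25(191) − 5(33) + 5 = 775 + 1193.75 − 165 + 5 = 1808.75 kcal/day.
TEE = 1808.75 × 1.775 = 3210.5313 kcal/day.
Required daily deficit = 0.75 × 7700 ÷ 7 = 825 kcal/day.
Target intake = 3210.5313 − 825 = 2385.5313 kcal/day.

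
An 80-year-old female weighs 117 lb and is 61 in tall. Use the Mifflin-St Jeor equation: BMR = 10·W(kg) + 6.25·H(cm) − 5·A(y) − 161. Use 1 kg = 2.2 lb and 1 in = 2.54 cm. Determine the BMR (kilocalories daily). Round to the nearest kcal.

939 kilocalories daily

Convert to metric: weight = 117 ÷ 2.2 = 53.1818 kg; height = 61 × 2.54 = 154.94 cm.
Mifflin-St Jeor (female): BMR = 10(53.1818) + 6.25(154.94) − 5(80) − 161 = 531.8182 + 968.375 − 400 − 161 = 939.1932 kcal/day.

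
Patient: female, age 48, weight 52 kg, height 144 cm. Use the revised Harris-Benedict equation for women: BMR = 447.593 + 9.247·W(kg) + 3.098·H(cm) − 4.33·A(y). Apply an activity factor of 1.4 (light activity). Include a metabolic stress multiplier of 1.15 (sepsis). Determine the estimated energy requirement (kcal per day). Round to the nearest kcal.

Harris-Benedict: BMR = 447.593 + 9.247(52) + 3.098(144) − 4.33(48) = 1166.709 kcal/day.
TEE = BMR × activity factor = 1166.709 × 1.4 = 1633.3926 kcal/day.
Apply stress factor: 1633.3926 × 1.15 = 1878.4015 kcal/day.

1878 kcal per day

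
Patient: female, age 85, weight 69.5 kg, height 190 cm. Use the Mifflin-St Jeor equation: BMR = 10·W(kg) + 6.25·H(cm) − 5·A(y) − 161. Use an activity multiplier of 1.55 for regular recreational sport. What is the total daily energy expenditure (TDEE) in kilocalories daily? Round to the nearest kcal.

Mifflin-St Jeor (female): BMR = 10(69.5) + 6.25(190) − 5(85) − 161 = 695 + 1187.5 − 425 − 161 = 1296.5 kcal/day.
TEE = BMR × activity factor = 1296.5 × 1.55 = 2009.575 kcal/day.

2010 kilocalories daily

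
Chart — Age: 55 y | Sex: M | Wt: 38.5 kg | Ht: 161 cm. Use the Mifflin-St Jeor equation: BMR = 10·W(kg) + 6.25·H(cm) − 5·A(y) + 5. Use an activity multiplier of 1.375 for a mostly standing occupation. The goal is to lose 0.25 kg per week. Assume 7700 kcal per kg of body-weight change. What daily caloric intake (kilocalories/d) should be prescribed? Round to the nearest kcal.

1267 kilocalories/d

Mifflin-St Jeor (male): BMR = 10(38.5) + 6.25(161) − 5(55) + 5 = 385 + 1006.25 − 275 + 5 = 1121.25 kcal/day.
TEE = 1121.25 × 1.375 = 1541.7188 kcal/day.
Required daily deficit = 0.25 × 7700 ÷ 7 = 275 kcal/day.
Target intake = 1541.7188 − 275 = 1266.7188 kcal/day.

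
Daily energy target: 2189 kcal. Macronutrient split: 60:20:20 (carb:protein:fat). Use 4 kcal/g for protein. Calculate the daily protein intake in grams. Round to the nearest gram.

Protein energy = 20% × 2189 = 437.8 kcal.
At 4 kcal/g: 437.8 ÷ 4 = 109.45 g.

109 g/day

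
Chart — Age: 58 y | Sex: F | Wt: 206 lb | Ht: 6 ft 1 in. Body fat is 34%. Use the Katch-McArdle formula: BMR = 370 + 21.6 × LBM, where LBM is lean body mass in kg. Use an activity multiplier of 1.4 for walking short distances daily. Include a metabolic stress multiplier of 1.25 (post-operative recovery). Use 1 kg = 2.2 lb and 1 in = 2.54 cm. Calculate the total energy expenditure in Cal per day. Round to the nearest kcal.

Convert to metric: weight = 206 ÷ 2.2 = 93.6364 kg; height = (6×12 + 1) × 2.54 = 73 × 2.54 = 185.42 cm.
LBM = 93.6364 × (1 − 0.34) = 61.8 kg. Katch-McArdle: BMR = 370 + 21.6 × 61.8 = 1704.88 kcal/day.
TEE = BMR × activity factor = 1704.88 × 1.4 = 2386.832 kcal/day.
Apply stress factor: 2386.832 × 1.25 = 2983.54 kcal/day.

2984 Cal per day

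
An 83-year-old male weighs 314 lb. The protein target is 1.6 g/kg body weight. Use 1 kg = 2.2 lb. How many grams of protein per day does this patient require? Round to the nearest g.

228 g/day

Weight in kg = 314 ÷ 2.2 = 142.7273 kg.
Protein = 1.6 g/kg × 142.7273 kg = 228.3636 g/day.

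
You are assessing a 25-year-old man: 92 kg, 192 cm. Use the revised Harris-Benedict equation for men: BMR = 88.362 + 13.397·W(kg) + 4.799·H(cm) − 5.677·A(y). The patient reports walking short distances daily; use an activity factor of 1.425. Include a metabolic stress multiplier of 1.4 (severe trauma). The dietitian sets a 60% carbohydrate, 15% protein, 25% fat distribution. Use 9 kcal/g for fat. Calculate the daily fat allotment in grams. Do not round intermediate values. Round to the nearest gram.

Harris-Benedict: BMR = 88.362 + 13.397(92) + 4.799(192) − 5.677(25) = 2100.369 kcal/day.
TEE = 2100.369 × 1.425 = 2993.0258 kcal/day.
With stress factor 1.4: 2993.0258 × 1.4 = 4190.2362 kcal/day.
Fat energy = 25% × 4190.2362 = 1047.559 kcal.
Fat = 1047.559 ÷ 9 kcal/g = 116.3954 g.

116 g/day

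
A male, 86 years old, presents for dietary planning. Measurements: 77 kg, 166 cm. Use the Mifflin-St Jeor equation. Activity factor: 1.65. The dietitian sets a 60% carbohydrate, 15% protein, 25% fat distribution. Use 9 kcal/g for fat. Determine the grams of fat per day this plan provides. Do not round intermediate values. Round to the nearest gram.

Mifflin-St Jeor (male): BMR = 10(77) + 6.25(166) − 5(86) + 5 = 770 + 1037.5 − 430 + 5 = 1382.5 kcal/day.
TEE = 1382.5 × 1.65 = 2281.125 kcal/day.
Fat energy = 25% × 2281.125 = 570.2813 kcal.
Fat = 570.2813 ÷ 9 kcal/g = 63.3646 g.

63 g/day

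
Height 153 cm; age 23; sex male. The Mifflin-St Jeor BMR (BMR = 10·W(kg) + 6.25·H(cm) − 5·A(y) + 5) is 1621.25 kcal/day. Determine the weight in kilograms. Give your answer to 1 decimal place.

1621.25 = 10·W + 6.25(153) − 5(23) + 5
10·W = 1621.25 − 846.25 = 775, so W = 77.5 kg.

77.5 kg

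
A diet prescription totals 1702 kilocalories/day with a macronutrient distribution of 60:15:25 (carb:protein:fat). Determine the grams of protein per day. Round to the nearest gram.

Protein energy = 15% × 1702 = 255.3 kcal.
At 4 kcal/g: 255.3 ÷ 4 = 63.825 g.

64 g/day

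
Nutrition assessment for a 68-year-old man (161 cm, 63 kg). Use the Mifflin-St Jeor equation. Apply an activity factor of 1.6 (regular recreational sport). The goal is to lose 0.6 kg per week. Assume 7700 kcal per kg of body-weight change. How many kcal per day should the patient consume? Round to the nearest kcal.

1422 kcal per day

Mifflin-St Jeor (male): BMR = 10(63) + 6.25(161) − 5(68) + 5 = 630 + 1006.25 − 340 + 5 = 1301.25 kcal/day.
TEE = 1301.25 × 1.6 = 2082 kcal/day.
Required daily deficit = 0.6 × 7700 ÷ 7 = 660 kcal/day.
Target intake = 2082 − 660 = 1422 kcal/day.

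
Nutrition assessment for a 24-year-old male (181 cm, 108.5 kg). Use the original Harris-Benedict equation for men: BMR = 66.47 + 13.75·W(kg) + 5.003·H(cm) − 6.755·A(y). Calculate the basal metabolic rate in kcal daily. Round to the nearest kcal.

2302 kcal daily

Harris-Benedict: BMR = 66.47 + 13.75(108.5) + 5.003(181) − 6.755(24) = 2301.768 kcal/day.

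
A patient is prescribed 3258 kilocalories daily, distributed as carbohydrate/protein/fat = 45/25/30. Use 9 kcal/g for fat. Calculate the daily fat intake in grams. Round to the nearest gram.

109 g/day

Fat energy = 30% × 3258 = 977.4 kcal.
At 9 kcal/g: 977.4 ÷ 9 = 108.6 g.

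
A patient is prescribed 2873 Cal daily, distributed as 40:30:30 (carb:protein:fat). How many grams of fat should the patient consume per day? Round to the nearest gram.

Fat energy = 30% × 2873 = 861.9 kcal.
At 9 kcal/g: 861.9 ÷ 9 = 95.7667 g.

96 g/day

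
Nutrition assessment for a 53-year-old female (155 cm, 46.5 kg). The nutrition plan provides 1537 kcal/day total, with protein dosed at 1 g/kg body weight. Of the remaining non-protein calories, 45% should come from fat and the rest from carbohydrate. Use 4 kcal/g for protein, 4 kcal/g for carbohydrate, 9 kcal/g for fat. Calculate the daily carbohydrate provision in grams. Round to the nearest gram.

186 g/day

Protein = 1 × 46.5 = 46.5 g → 46.5 × 4 = 186 kcal.
Non-protein calories = 1537 − 186 = 1351 kcal.
Fat: 45% × 1351 = 607.95 kcal; carbohydrate: 743.05 kcal.
Carbohydrate: 743.05 kcal ÷ 4 kcal/g = 185.7625 g.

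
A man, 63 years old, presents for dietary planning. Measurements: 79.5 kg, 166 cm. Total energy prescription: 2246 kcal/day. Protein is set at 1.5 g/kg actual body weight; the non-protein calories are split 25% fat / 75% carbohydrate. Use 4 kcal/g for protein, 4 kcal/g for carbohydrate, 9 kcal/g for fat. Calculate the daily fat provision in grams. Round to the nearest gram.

Protein = 1.5 × 79.5 = 119.25 g → 119.25 × 4 = 477 kcal.
Non-protein calories = 2246 − 477 = 1769 kcal.
Fat: 25% × 1769 = 442.25 kcal; carbohydrate: 1326.75 kcal.
Fat: 442.25 kcal ÷ 9 kcal/g = 49.1389 g.

49 g/day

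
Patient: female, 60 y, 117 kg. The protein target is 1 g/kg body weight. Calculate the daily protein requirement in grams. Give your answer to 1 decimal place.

117.0 g/day

Protein = 1 g/kg × 117 kg = 117 g/day.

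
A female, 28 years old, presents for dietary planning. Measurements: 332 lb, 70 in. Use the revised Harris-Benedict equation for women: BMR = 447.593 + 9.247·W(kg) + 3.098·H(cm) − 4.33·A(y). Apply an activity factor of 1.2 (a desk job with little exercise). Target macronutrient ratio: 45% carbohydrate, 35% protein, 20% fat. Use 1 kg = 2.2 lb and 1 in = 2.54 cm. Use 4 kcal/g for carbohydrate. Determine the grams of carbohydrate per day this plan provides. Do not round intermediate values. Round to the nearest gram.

307 g/day

Convert to metric: weight = 332 ÷ 2.2 = 150.9091 kg; height = 70 × 2.54 = 177.8 cm.
Harris-Benedict: BMR = 447.593 + 9.247(150.9091) + 3.098(177.8) − 4.33(28) = 2272.6338 kcal/day.
TEE = 2272.6338 × 1.2 = 2727.1605 kcal/day.
Carbohydrate energy = 45% × 2727.1605 = 1227.2222 kcal.
Carbohydrate = 1227.2222 ÷ 4 kcal/g = 306.8056 g.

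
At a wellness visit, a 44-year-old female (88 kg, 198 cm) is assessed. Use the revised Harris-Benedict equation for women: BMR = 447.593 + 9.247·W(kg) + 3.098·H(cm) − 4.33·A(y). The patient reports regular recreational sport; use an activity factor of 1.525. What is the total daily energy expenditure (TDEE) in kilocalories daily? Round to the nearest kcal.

Harris-Benedict: BMR = 447.593 + 9.247(88) + 3.098(198) − 4.33(44) = 1684.213 kcal/day.
TEE = BMR × activity factor = 1684.213 × 1.525 = 2568.4248 kcal/day.

2568 kilocalories daily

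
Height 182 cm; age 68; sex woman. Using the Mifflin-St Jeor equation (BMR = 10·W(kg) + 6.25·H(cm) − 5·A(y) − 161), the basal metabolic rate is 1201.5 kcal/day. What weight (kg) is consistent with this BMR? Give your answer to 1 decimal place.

56.5 kg

1201.5 = 10·W + 6.25(182) − 5(68) − 161
10·W = 1201.5 − 636.5 = 565, so W = 56.5 kg.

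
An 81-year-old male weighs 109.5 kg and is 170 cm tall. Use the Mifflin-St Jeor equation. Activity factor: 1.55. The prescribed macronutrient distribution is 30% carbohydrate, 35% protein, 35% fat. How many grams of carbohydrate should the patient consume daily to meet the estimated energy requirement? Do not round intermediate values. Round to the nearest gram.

204 g/day

Mifflin-St Jeor (male): BMR = 10(109.5) + 6.25(170) − 5(81) + 5 = 1095 + 1062.5 − 405 + 5 = 1757.5 kcal/day.
TEE = 1757.5 × 1.55 = 2724.125 kcal/day.
Carbohydrate energy = 30% × 2724.125 = 817.2375 kcal.
Carbohydrate = 817.2375 ÷ 4 kcal/g = 204.3094 g.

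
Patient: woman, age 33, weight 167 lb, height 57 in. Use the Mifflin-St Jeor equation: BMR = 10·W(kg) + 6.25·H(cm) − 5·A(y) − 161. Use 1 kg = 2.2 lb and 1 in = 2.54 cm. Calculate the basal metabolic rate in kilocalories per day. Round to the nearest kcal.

Convert to metric: weight = 167 ÷ 2.2 = 75.9091 kg; height = 57 × 2.54 = 144.78 cm.
Mifflin-St Jeor (female): BMR = 10(75.9091) + 6.25(144.78) − 5(33) − 161 = 759.0909 + 904.875 − 165 − 161 = 1337.9659 kcal/day.

1338 kilocalories per day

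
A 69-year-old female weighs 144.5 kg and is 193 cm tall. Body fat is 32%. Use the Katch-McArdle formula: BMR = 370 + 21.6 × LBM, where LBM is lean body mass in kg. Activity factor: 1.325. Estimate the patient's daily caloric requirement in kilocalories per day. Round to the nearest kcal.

3302 kilocalories per day

LBM = 144.5 × (1 − 0.32) = 98.26 kg. Katch-McArdle: BMR = 370 + 21.6 × 98.26 = 2492.416 kcal/day.
TEE = BMR × activity factor = 2492.416 × 1.325 = 3302.4512 kcal/day.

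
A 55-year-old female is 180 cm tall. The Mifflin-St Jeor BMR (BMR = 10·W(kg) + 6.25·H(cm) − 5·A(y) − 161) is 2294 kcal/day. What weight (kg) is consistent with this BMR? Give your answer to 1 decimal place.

160.5 kg

2294 = 10·W + 6.25(180) − 5(55) − 161
10·W = 2294 − 689 = 1605, so W = 160.5 kg.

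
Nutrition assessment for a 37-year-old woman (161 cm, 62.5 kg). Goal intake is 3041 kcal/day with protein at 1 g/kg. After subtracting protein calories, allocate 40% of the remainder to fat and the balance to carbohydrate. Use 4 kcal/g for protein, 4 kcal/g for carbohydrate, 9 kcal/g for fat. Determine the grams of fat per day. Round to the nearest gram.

124 g/day

Protein = 1 × 62.5 = 62.5 g → 62.5 × 4 = 250 kcal.
Non-protein calories = 3041 − 250 = 2791 kcal.
Fat: 40% × 2791 = 1116.4 kcal; carbohydrate: 1674.6 kcal.
Fat: 1116.4 kcal ÷ 9 kcal/g = 124.0444 g.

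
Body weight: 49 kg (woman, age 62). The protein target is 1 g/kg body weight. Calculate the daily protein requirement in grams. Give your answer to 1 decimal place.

Protein = 1 g/kg × 49 kg = 49 g/day.

49.0 g/day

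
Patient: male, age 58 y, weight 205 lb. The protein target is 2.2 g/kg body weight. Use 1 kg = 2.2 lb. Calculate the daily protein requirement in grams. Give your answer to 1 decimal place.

205.0 g/day

Weight in kg = 205 ÷ 2.2 = 93.1818 kg.
Protein = 2.2 g/kg × 93.1818 kg = 205 g/day.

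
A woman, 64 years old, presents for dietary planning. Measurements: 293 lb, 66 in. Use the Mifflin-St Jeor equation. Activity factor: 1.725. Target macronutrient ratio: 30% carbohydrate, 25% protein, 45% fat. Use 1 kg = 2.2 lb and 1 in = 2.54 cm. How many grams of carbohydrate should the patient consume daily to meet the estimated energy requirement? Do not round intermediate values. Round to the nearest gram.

246 g/day

Convert to metric: weight = 293 ÷ 2.2 = 133.1818 kg; height = 66 × 2.54 = 167.64 cm.
Mifflin-St Jeor (female): BMR = 10(133.1818) + 6.25(167.64) − 5(64) − 161 = 1331.8182 + 1047.75 − 320 − 161 = 1898.5682 kcal/day.
TEE = 1898.5682 × 1.725 = 3275.0301 kcal/day.
Carbohydrate energy = 30% × 3275.0301 = 982.509 kcal.
Carbohydrate = 982.509 ÷ 4 kcal/g = 245.6273 g.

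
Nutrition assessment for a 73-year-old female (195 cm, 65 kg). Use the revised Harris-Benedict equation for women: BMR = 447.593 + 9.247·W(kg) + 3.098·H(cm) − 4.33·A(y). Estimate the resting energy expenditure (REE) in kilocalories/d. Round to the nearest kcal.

1337 kilocalories/d

Harris-Benedict: BMR = 447.593 + 9.247(65) + 3.098(195) − 4.33(73) = 1336.668 kcal/day.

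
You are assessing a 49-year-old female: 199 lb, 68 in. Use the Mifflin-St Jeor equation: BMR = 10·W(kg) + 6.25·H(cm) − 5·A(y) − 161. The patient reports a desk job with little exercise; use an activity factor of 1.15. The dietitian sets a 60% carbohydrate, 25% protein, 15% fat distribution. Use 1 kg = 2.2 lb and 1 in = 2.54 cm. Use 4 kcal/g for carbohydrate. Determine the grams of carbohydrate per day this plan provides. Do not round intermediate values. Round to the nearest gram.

272 g/day

Convert to metric: weight = 199 ÷ 2.2 = 90.4545 kg; height = 68 × 2.54 = 172.72 cm.
Mifflin-St Jeor (female): BMR = 10(90.4545) + 6.25(172.72) − 5(49) − 161 = 904.5455 + 1079.5 − 245 − 161 = 1578.0455 kcal/day.
TEE = 1578.0455 × 1.15 = 1814.7523 kcal/day.
Carbohydrate energy = 60% × 1814.7523 = 1088.8514 kcal.
Carbohydrate = 1088.8514 ÷ 4 kcal/g = 272.2128 g.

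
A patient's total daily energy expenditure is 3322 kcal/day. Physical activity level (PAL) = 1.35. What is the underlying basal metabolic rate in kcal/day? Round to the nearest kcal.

BMR = TEE ÷ activity factor = 3322 ÷ 1.35 = 2460.7407 kcal/day.

2461 kcal/day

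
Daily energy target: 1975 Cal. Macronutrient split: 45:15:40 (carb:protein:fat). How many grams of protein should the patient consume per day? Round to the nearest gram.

74 g/day

Protein energy = 15% × 1975 = 296.25 kcal.
At 4 kcal/g: 296.25 ÷ 4 = 74.0625 g.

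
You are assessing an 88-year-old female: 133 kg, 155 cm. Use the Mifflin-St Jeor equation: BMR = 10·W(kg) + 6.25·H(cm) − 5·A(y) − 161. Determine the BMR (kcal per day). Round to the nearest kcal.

1698 kcal per day

Mifflin-St Jeor (female): BMR = 10(133) + 6.25(155) − 5(88) − 161 = 1330 + 968.75 − 440 − 161 = 1697.75 kcal/day.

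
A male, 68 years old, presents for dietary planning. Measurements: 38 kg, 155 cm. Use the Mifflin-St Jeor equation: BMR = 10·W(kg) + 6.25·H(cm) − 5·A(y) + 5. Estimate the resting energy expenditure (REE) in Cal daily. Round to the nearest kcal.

Mifflin-St Jeor (male): BMR = 10(38) + 6.25(155) − 5(68) + 5 = 380 + 968.75 − 340 + 5 = 1013.75 kcal/day.

1014 Cal daily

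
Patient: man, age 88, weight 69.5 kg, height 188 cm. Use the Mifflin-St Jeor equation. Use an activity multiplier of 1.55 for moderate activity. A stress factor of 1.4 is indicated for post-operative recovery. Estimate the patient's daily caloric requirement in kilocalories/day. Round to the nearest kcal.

Mifflin-St Jeor (male): BMR = 10(69.5) + 6.25(188) − 5(88) + 5 = 695 + 1175 − 440 + 5 = 1435 kcal/day.
TEE = BMR × activity factor = 1435 × 1.55 = 2224.25 kcal/day.
Apply stress factor: 2224.25 × 1.4 = 3113.95 kcal/day.

3114 kilocalories/day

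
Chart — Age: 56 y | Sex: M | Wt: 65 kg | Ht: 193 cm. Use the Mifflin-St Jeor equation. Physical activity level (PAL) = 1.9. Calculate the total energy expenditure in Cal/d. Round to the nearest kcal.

Mifflin-St Jeor (male): BMR = 10(65) + 6.25(193) − 5(56) + 5 = 650 + 1206.25 − 280 + 5 = 1581.25 kcal/day.
TEE = BMR × activity factor = 1581.25 × 1.9 = 3004.375 kcal/day.

3004 Cal/d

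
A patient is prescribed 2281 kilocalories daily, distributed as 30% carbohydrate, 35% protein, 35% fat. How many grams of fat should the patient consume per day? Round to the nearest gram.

89 g/day

Fat energy = 35% × 2281 = 798.35 kcal.
At 9 kcal/g: 798.35 ÷ 9 = 88.7056 g.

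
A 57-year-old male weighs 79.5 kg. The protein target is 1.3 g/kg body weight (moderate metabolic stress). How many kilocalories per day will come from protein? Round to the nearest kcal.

413 kcal/day

Protein = 1.3 g/kg × 79.5 kg = 103.35 g/day.
Protein energy = 103.35 g × 4 kcal/g = 413.4 kcal/day.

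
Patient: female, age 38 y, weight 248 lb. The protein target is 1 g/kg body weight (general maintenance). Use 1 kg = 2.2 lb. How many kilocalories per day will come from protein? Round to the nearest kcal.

Weight in kg = 248 ÷ 2.2 = 112.7273 kg.
Protein = 1 g/kg × 112.7273 kg = 112.7273 g/day.
Protein energy = 112.7273 g × 4 kcal/g = 450.9091 kcal/day.

451 kcal/day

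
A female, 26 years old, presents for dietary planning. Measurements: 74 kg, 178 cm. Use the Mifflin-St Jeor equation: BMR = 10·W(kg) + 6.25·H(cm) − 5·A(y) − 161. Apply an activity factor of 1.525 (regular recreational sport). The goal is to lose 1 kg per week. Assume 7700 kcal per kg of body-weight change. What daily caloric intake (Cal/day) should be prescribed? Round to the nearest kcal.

Mifflin-St Jeor (female): BMR = 10(74) + 6.25(178) − 5(26) − 161 = 740 + 1112.5 − 130 − 161 = 1561.5 kcal/day.
TEE = 1561.5 × 1.525 = 2381.2875 kcal/day.
Required daily deficit = 1 × 7700 ÷ 7 = 1100 kcal/day.
Target intake = 2381.2875 − 1100 = 1281.2875 kcal/day.

1281 Cal/day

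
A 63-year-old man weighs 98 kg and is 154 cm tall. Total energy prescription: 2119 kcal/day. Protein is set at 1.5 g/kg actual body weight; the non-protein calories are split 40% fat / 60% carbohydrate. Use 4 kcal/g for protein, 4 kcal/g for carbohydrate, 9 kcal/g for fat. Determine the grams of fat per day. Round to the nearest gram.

Protein = 1.5 × 98 = 147 g → 147 × 4 = 588 kcal.
Non-protein calories = 2119 − 588 = 1531 kcal.
Fat: 40% × 1531 = 612.4 kcal; carbohydrate: 918.6 kcal.
Fat: 612.4 kcal ÷ 9 kcal/g = 68.0444 g.

68 g/day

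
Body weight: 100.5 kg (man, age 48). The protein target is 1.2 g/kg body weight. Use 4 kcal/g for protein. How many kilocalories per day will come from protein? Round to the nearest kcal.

Protein = 1.2 g/kg × 100.5 kg = 120.6 g/day.
Protein energy = 120.6 g × 4 kcal/g = 482.4 kcal/day.

482 kcal/day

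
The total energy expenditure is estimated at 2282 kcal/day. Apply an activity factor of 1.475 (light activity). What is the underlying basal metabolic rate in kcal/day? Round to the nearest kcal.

BMR = TEE ÷ activity factor = 2282 ÷ 1.475 = 1547.1186 kcal/day.

1547 kcal/day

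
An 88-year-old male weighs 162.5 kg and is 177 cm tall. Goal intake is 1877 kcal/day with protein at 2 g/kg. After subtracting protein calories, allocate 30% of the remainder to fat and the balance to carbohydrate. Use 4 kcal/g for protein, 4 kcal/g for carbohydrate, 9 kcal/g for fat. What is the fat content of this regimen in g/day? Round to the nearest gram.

19 g/day

Protein = 2 × 162.5 = 325 g → 325 × 4 = 1300 kcal.
Non-protein calories = 1877 − 1300 = 577 kcal.
Fat: 30% × 577 = 173.1 kcal; carbohydrate: 403.9 kcal.
Fat: 173.1 kcal ÷ 9 kcal/g = 19.2333 g.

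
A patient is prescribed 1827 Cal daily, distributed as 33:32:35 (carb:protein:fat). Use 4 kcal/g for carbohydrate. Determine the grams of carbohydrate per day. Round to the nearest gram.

Carbohydrate energy = 33% × 1827 = 602.91 kcal.
At 4 kcal/g: 602.91 ÷ 4 = 150.7275 g.

151 g/day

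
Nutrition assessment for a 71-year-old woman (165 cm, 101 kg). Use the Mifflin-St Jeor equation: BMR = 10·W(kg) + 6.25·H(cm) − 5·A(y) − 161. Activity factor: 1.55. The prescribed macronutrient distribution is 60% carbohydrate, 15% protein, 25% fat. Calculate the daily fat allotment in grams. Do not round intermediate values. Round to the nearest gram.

Mifflin-St Jeor (female): BMR = 10(101) + 6.25(165) − 5(71) − 161 = 1010 + 1031.25 − 355 − 161 = 1525.25 kcal/day.
TEE = 1525.25 × 1.55 = 2364.1375 kcal/day.
Fat energy = 25% × 2364.1375 = 591.0344 kcal.
Fat = 591.0344 ÷ 9 kcal/g = 65.6705 g.

66 g/day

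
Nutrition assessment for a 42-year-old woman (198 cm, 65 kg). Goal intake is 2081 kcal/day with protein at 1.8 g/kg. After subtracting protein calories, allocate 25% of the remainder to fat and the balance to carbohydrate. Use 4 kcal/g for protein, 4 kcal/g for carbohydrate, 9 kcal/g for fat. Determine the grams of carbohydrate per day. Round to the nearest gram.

302 g/day

Protein = 1.8 × 65 = 117 g → 117 × 4 = 468 kcal.
Non-protein calories = 2081 − 468 = 1613 kcal.
Fat: 25% × 1613 = 403.25 kcal; carbohydrate: 1209.75 kcal.
Carbohydrate: 1209.75 kcal ÷ 4 kcal/g = 302.4375 g.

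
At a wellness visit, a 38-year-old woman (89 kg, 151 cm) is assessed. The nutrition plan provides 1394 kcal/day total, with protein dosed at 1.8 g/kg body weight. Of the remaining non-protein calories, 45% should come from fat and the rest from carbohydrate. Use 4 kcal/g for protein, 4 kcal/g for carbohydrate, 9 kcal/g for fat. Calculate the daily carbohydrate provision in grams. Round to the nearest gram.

Protein = 1.8 × 89 = 160.2 g → 160.2 × 4 = 640.8 kcal.
Non-protein calories = 1394 − 640.8 = 753.2 kcal.
Fat: 45% × 753.2 = 338.94 kcal; carbohydrate: 414.26 kcal.
Carbohydrate: 414.26 kcal ÷ 4 kcal/g = 103.565 g.

104 g/day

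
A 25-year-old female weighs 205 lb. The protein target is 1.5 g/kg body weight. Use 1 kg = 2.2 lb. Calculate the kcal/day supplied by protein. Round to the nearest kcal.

Weight in kg = 205 ÷ 2.2 = 93.1818 kg.
Protein = 1.5 g/kg × 93.1818 kg = 139.7727 g/day.
Protein energy = 139.7727 g × 4 kcal/g = 559.0909 kcal/day.

559 kcal/day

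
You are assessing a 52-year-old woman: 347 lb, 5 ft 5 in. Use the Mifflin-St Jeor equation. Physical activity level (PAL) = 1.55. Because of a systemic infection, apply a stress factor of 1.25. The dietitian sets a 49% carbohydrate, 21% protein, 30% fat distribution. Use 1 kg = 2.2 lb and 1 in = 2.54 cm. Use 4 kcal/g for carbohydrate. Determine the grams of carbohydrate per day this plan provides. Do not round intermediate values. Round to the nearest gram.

Convert to metric: weight = 347 ÷ 2.2 = 157.7273 kg; height = (5×12 + 5) × 2.54 = 65 × 2.54 = 165.1 cm.
Mifflin-St Jeor (female): BMR = 10(157.7273) + 6.25(165.1) − 5(52) − 161 = 1577.2727 + 1031.875 − 260 − 161 = 2188.1477 kcal/day.
TEE = 2188.1477 × 1.55 = 3391.629 kcal/day.
With stress factor 1.25: 3391.629 × 1.25 = 4239.5362 kcal/day.
Carbohydrate energy = 49% × 4239.5362 = 2077.3727 kcal.
Carbohydrate = 2077.3727 ÷ 4 kcal/g = 519.3432 g.

519 g/day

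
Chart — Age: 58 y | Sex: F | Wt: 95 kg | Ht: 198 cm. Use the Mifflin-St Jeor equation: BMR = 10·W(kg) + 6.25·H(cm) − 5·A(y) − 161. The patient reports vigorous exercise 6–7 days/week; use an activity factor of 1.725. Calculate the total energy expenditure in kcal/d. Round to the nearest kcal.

Mifflin-St Jeor (female): BMR = 10(95) + 6.25(198) − 5(58) − 161 = 950 + 1237.5 − 290 − 161 = 1736.5 kcal/day.
TEE = BMR × activity factor = 1736.5 × 1.725 = 2995.4625 kcal/day.

2995 kcal/d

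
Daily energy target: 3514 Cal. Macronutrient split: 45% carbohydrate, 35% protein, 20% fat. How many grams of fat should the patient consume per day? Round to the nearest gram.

Fat energy = 20% × 3514 = 702.8 kcal.
At 9 kcal/g: 702.8 ÷ 9 = 78.0889 g.

78 g/day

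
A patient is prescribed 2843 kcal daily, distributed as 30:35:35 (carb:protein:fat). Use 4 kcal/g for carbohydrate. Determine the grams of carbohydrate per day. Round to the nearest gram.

Carbohydrate energy = 30% × 2843 = 852.9 kcal.
At 4 kcal/g: 852.9 ÷ 4 = 213.225 g.

213 g/day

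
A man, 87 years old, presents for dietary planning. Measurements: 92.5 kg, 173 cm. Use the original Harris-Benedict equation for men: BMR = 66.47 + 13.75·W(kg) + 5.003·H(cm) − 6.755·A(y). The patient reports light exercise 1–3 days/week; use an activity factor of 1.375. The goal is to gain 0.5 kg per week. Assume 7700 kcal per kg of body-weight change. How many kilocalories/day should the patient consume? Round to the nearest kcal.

Harris-Benedict: BMR = 66.47 + 13.75(92.5) + 5.003(173) − 6.755(87) = 1616.179 kcal/day.
TEE = 1616.179 × 1.375 = 2222.2461 kcal/day.
Required daily surplus = 0.5 × 7700 ÷ 7 = 550 kcal/day.
Target intake = 2222.2461 + 550 = 2772.2461 kcal/day.

2772 kilocalories/day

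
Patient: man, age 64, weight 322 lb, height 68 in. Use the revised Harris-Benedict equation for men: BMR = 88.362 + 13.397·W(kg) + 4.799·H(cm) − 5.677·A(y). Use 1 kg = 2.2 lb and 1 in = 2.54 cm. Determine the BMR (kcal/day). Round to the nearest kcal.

Convert to metric: weight = 322 ÷ 2.2 = 146.3636 kg; height = 68 × 2.54 = 172.72 cm.
Harris-Benedict: BMR = 88.362 + 13.397(146.3636) + 4.799(172.72) − 5.677(64) = 2514.7509 kcal/day.

2515 kcal/day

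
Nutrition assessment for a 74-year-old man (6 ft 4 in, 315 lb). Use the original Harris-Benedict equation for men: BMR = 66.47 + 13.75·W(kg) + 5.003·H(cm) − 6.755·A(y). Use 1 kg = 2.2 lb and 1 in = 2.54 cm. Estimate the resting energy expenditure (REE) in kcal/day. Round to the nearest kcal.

2501 kcal/day

Convert to metric: weight = 315 ÷ 2.2 = 143.1818 kg; height = (6×12 + 4) × 2.54 = 76 × 2.54 = 193.04 cm.
Harris-Benedict: BMR = 66.47 + 13.75(143.1818) + 5.003(193.04) − 6.755(74) = 2501.1291 kcal/day.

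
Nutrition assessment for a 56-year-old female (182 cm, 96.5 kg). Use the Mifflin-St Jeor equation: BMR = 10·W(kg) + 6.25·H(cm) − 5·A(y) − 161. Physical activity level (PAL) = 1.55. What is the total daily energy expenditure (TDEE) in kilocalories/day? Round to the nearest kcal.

Mifflin-St Jeor (female): BMR = 10(96.5) + 6.25(182) − 5(56) − 161 = 965 + 1137.5 − 280 − 161 = 1661.5 kcal/day.
TEE = BMR × activity factor = 1661.5 × 1.55 = 2575.325 kcal/day.

2575 kilocalories/day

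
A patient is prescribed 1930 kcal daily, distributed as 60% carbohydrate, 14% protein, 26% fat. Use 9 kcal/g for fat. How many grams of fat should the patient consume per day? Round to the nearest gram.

56 g/day

Fat energy = 26% × 1930 = 501.8 kcal.
At 9 kcal/g: 501.8 ÷ 9 = 55.7556 g.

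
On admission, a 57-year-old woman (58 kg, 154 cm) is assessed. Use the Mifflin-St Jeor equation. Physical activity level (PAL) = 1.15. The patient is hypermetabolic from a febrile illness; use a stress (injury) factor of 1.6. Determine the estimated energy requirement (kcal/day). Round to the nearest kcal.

2018 kcal/day

Mifflin-St Jeor (female): BMR = 10(58) + 6.25(154) − 5(57) − 161 = 580 + 962.5 − 285 − 161 = 1096.5 kcal/day.
TEE = BMR × activity factor = 1096.5 × 1.15 = 1260.975 kcal/day.
Apply stress factor: 1260.975 × 1.6 = 2017.56 kcal/day.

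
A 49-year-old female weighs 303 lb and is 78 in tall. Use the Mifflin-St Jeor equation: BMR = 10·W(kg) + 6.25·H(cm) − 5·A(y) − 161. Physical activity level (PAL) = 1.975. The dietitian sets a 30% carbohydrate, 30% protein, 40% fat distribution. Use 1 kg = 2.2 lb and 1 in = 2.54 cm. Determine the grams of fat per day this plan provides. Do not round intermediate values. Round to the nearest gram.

Convert to metric: weight = 303 ÷ 2.2 = 137.7273 kg; height = 78 × 2.54 = 198.12 cm.
Mifflin-St Jeor (female): BMR = 10(137.7273) + 6.25(198.12) − 5(49) − 161 = 1377.2727 + 1238.25 − 245 − 161 = 2209.5227 kcal/day.
TEE = 2209.5227 × 1.975 = 4363.8074 kcal/day.
Fat energy = 40% × 4363.8074 = 1745.523 kcal.
Fat = 1745.523 ÷ 9 kcal/g = 193.947 g.

194 g/day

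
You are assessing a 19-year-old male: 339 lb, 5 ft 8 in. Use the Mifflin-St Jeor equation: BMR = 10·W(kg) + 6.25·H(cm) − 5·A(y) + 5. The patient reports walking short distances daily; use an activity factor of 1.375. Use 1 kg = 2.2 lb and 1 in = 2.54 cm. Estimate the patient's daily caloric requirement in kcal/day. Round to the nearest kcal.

Convert to metric: weight = 339 ÷ 2.2 = 154.0909 kg; height = (5×12 + 8) × 2.54 = 68 × 2.54 = 172.72 cm.
Mifflin-St Jeor (male): BMR = 10(154.0909) + 6.25(172.72) − 5(19) + 5 = 1540.9091 + 1079.5 − 95 + 5 = 2530.4091 kcal/day.
TEE = BMR × activity factor = 2530.4091 × 1.375 = 3479.3125 kcal/day.

3479 kcal/day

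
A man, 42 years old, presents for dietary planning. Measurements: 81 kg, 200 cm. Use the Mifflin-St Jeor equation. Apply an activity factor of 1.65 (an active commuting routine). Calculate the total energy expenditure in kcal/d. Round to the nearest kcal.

3061 kcal/d

Mifflin-St Jeor (male): BMR = 10(81) + 6.25(200) − 5(42) + 5 = 810 + 1250 − 210 + 5 = 1855 kcal/day.
TEE = BMR × activity factor = 1855 × 1.65 = 3060.75 kcal/day.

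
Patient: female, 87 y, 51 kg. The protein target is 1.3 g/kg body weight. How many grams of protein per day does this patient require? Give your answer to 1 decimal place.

66.3 g/day

Protein = 1.3 g/kg × 51 kg = 66.3 g/day.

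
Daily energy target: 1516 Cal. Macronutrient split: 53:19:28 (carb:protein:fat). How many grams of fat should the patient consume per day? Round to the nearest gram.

47 g/day

Fat energy = 28% × 1516 = 424.48 kcal.
At 9 kcal/g: 424.48 ÷ 9 = 47.1644 g.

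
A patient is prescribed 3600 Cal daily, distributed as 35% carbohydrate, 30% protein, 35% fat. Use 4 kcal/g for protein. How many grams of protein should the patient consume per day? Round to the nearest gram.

Protein energy = 30% × 3600 = 1080 kcal.
At 4 kcal/g: 1080 ÷ 4 = 270 g.

270 g/day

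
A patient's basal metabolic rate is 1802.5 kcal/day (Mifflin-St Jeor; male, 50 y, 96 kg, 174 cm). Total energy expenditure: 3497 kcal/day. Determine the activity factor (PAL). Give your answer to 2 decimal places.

Activity factor = TEE ÷ BMR = 3497 ÷ 1802.5 = 1.94.

1.94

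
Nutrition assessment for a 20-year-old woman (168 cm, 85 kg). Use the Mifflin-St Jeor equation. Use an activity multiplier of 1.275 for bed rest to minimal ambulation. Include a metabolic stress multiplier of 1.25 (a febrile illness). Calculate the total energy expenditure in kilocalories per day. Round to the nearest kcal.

2612 kilocalories per day

Mifflin-St Jeor (female): BMR = 10(85) + 6.25(168) − 5(20) − 161 = 850 + 1050 − 100 − 161 = 1639 kcal/day.
TEE = BMR × activity factor = 1639 × 1.275 = 2089.725 kcal/day.
Apply stress factor: 2089.725 × 1.25 = 2612.1563 kcal/day.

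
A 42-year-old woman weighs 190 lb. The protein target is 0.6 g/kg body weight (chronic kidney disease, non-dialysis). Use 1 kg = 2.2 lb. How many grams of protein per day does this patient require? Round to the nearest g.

52 g/day

Weight in kg = 190 ÷ 2.2 = 86.3636 kg.
Protein = 0.6 g/kg × 86.3636 kg = 51.8182 g/day.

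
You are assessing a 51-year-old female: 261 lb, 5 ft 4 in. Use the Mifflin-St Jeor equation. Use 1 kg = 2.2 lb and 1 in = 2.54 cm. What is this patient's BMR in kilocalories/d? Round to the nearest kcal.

Convert to metric: weight = 261 ÷ 2.2 = 118.6364 kg; height = (5×12 + 4) × 2.54 = 64 × 2.54 = 162.56 cm.
Mifflin-St Jeor (female): BMR = 10(118.6364) + 6.25(162.56) − 5(51) − 161 = 1186.3636 + 1016 − 255 − 161 = 1786.3636 kcal/day.

1786 kilocalories/d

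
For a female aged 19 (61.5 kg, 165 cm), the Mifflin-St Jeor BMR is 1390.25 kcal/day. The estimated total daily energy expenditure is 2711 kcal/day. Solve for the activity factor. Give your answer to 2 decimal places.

Activity factor = TEE ÷ BMR = 2711 ÷ 1390.25 = 1.95.

1.95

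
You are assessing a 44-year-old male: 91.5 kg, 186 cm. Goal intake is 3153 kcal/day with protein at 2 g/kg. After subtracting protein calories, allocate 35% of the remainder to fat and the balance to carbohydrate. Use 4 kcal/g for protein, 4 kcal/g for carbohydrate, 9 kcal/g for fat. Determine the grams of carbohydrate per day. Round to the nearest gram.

393 g/day

Protein = 2 × 91.5 = 183 g → 183 × 4 = 732 kcal.
Non-protein calories = 3153 − 732 = 2421 kcal.
Fat: 35% × 2421 = 847.35 kcal; carbohydrate: 1573.65 kcal.
Carbohydrate: 1573.65 kcal ÷ 4 kcal/g = 393.4125 g.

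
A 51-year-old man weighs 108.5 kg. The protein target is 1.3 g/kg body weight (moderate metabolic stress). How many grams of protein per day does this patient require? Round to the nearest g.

141 g/day

Protein = 1.3 g/kg × 108.5 kg = 141.05 g/day.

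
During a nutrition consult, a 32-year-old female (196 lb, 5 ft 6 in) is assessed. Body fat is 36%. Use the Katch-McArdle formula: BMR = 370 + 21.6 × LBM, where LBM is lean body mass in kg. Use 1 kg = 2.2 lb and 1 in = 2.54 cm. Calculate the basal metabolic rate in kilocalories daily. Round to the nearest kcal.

Convert to metric: weight = 196 ÷ 2.2 = 89.0909 kg; height = (5×12 + 6) × 2.54 = 66 × 2.54 = 167.64 cm.
LBM = 89.0909 × (1 − 0.36) = 57.0182 kg. Katch-McArdle: BMR = 370 + 21.6 × 57.0182 = 1601.5927 kcal/day.

1602 kilocalories daily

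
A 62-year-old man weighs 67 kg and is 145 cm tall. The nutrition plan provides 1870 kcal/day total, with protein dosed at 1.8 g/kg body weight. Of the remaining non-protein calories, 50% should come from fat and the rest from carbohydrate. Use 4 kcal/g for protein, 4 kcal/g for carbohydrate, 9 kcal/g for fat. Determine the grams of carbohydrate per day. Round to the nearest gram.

Protein = 1.8 × 67 = 120.6 g → 120.6 × 4 = 482.4 kcal.
Non-protein calories = 1870 − 482.4 = 1387.6 kcal.
Fat: 50% × 1387.6 = 693.8 kcal; carbohydrate: 693.8 kcal.
Carbohydrate: 693.8 kcal ÷ 4 kcal/g = 173.45 g.

173 g/day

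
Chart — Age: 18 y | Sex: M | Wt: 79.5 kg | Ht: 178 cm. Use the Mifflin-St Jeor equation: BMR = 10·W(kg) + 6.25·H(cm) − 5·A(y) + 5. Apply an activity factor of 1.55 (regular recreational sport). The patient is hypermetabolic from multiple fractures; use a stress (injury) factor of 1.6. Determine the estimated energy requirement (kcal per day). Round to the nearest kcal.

Mifflin-St Jeor (male): BMR = 10(79.5) + 6.25(178) − 5(18) + 5 = 795 + 1112.5 − 90 + 5 = 1822.5 kcal/day.
TEE = BMR × activity factor = 1822.5 × 1.55 = 2824.875 kcal/day.
Apply stress factor: 2824.875 × 1.6 = 4519.8 kcal/day.

4520 kcal per day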